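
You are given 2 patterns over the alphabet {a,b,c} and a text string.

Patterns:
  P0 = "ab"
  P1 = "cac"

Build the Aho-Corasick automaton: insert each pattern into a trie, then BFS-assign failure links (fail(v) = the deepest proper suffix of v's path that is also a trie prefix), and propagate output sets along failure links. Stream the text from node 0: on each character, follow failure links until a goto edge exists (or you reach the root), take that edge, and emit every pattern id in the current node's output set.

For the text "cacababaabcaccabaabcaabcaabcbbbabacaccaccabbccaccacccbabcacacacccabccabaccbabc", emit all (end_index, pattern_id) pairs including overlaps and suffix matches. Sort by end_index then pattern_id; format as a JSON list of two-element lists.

Build automaton:
Trie (insert patterns):
  n0 'ε': a→1 c→3
  n1 'a': b→2
  n2 'ab': ·  ←P0
  n3 'c': a→4
  n4 'ca': c→5
  n5 'cac': ·  ←P1

BFS fail/out derivation:
  n1('a'): parent n0 fail=0; on 'a' 0 → fail=0;  out ∅∪∅=∅
  n3('c'): parent n0 fail=0; on 'c' 0 → fail=0;  out ∅∪∅=∅
  n2('ab'): parent n1 fail=0; on 'b' 0 → fail=0;  out {0}∪∅={0}
  n4('ca'): parent n3 fail=0; on 'a' 0 → fail=1;  out ∅∪∅=∅
  n5('cac'): parent n4 fail=1; on 'c' 1→0 → fail=3;  out {1}∪∅={1}

Run:
pos 0 'c': at 3
pos 1 'a': at 4
pos 2 'c': at 5  emit P1@[0:2]
pos 3 'a': at 4 (via fail)
pos 4 'b': at 2 (via fail)  emit P0@[3:4]
pos 5 'a': at 1 (via fail)
pos 6 'b': at 2  emit P0@[5:6]
pos 7 'a': at 1 (via fail)
pos 8 'a': at 1 (via fail)
pos 9 'b': at 2  emit P0@[8:9]
pos 10 'c': at 3 (via fail)
pos 11 'a': at 4
pos 12 'c': at 5  emit P1@[10:12]
pos 13 'c': at 3 (via fail)
pos 14 'a': at 4
pos 15 'b': at 2 (via fail)  emit P0@[14:15]
pos 16 'a': at 1 (via fail)
pos 17 'a': at 1 (via fail)
pos 18 'b': at 2  emit P0@[17:18]
pos 19 'c': at 3 (via fail)
pos 20 'a': at 4
pos 21 'a': at 1 (via fail)
pos 22 'b': at 2  emit P0@[21:22]
pos 23 'c': at 3 (via fail)
pos 24 'a': at 4
pos 25 'a': at 1 (via fail)
pos 26 'b': at 2  emit P0@[25:26]
pos 27 'c': at 3 (via fail)
pos 28 'b': at 0 (via fail)
pos 29 'b': at 0
pos 30 'b': at 0
pos 31 'a': at 1
pos 32 'b': at 2  emit P0@[31:32]
pos 33 'a': at 1 (via fail)
pos 34 'c': at 3 (via fail)
pos 35 'a': at 4
pos 36 'c': at 5  emit P1@[34:36]
pos 37 'c': at 3 (via fail)
pos 38 'a': at 4
pos 39 'c': at 5  emit P1@[37:39]
pos 40 'c': at 3 (via fail)
pos 41 'a': at 4
pos 42 'b': at 2 (via fail)  emit P0@[41:42]
pos 43 'b': at 0 (via fail)
pos 44 'c': at 3
pos 45 'c': at 3 (via fail)
pos 46 'a': at 4
pos 47 'c': at 5  emit P1@[45:47]
pos 48 'c': at 3 (via fail)
pos 49 'a': at 4
pos 50 'c': at 5  emit P1@[48:50]
pos 51 'c': at 3 (via fail)
pos 52 'c': at 3 (via fail)
pos 53 'b': at 0 (via fail)
pos 54 'a': at 1
pos 55 'b': at 2  emit P0@[54:55]
pos 56 'c': at 3 (via fail)
pos 57 'a': at 4
pos 58 'c': at 5  emit P1@[56:58]
pos 59 'a': at 4 (via fail)
pos 60 'c': at 5  emit P1@[58:60]
pos 61 'a': at 4 (via fail)
pos 62 'c': at 5  emit P1@[60:62]
pos 63 'c': at 3 (via fail)
pos 64 'c': at 3 (via fail)
pos 65 'a': at 4
pos 66 'b': at 2 (via fail)  emit P0@[65:66]
pos 67 'c': at 3 (via fail)
pos 68 'c': at 3 (via fail)
pos 69 'a': at 4
pos 70 'b': at 2 (via fail)  emit P0@[69:70]
pos 71 'a': at 1 (via fail)
pos 72 'c': at 3 (via fail)
pos 73 'c': at 3 (via fail)
pos 74 'b': at 0 (via fail)
pos 75 'a': at 1
pos 76 'b': at 2  emit P0@[75:76]
pos 77 'c': at 3 (via fail)

Result: [[2,1],[4,0],[6,0],[9,0],[12,1],[15,0],[18,0],[22,0],[26,0],[32,0],[36,1],[39,1],[42,0],[47,1],[50,1],[55,0],[58,1],[60,1],[62,1],[66,0],[70,0],[76,0]]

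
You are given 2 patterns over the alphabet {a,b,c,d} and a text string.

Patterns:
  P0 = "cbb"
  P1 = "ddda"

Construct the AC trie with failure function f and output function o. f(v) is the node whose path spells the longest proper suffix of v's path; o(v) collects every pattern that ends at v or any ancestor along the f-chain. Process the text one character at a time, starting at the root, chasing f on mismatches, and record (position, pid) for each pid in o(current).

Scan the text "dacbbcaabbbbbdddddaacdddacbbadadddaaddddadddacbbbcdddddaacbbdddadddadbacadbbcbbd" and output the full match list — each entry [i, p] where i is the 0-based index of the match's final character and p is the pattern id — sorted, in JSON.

Build automaton:
Trie (insert patterns):
  n0 'ε': c→1 d→4
  n1 'c': b→2
  n2 'cb': b→3
  n3 'cbb': ·  [P0 ends]
  n4 'd': d→5
  n5 'dd': d→6
  n6 'ddd': a→7
  n7 'ddda': ·  [P1 ends]

Failure links (BFS by depth):
  fail(1) 'c': from fail(0)=0 chase 'c': 0 ⇒ 0;  out=∅∪out(0)=∅
  fail(4) 'd': from fail(0)=0 chase 'd': 0 ⇒ 0;  out=∅∪out(0)=∅
  fail(2) 'cb': from fail(1)=0 chase 'b': 0 ⇒ 0;  out=∅∪out(0)=∅
  fail(5) 'dd': from fail(4)=0 chase 'd': 0 ⇒ 4;  out=∅∪out(4)=∅
  fail(3) 'cbb': from fail(2)=0 chase 'b': 0 ⇒ 0;  out={0}∪out(0)={0}
  fail(6) 'ddd': from fail(5)=4 chase 'd': 4 ⇒ 5;  out=∅∪out(5)=∅
  fail(7) 'ddda': from fail(6)=5 chase 'a': 5→4→0 ⇒ 0;  out={1}∪out(0)={1}

Scan:
[0] read 'd'  n0⇒n4
[1] read 'a'  n4⇒n0 (via fail)
[2] read 'c'  n0⇒n1
[3] read 'b'  n1⇒n2
[4] read 'b'  n2⇒n3  → match P0@[2:4]
[5] read 'c'  n3⇒n1 (via fail)
[6] read 'a'  n1⇒n0 (via fail)
[7] read 'a'  n0⇒n0
[8] read 'b'  n0⇒n0
[9] read 'b'  n0⇒n0
[10] read 'b'  n0⇒n0
[11] read 'b'  n0⇒n0
[12] read 'b'  n0⇒n0
[13] read 'd'  n0⇒n4
[14] read 'd'  n4⇒n5
[15] read 'd'  n5⇒n6
[16] read 'd'  n6⇒n6 (via fail)
[17] read 'd'  n6⇒n6 (via fail)
[18] read 'a'  n6⇒n7  → match P1@[15:18]
[19] read 'a'  n7⇒n0 (via fail)
[20] read 'c'  n0⇒n1
[21] read 'd'  n1⇒n4 (via fail)
[22] read 'd'  n4⇒n5
[23] read 'd'  n5⇒n6
[24] read 'a'  n6⇒n7  → match P1@[21:24]
[25] read 'c'  n7⇒n1 (via fail)
[26] read 'b'  n1⇒n2
[27] read 'b'  n2⇒n3  → match P0@[25:27]
[28] read 'a'  n3⇒n0 (via fail)
[29] read 'd'  n0⇒n4
[30] read 'a'  n4⇒n0 (via fail)
[31] read 'd'  n0⇒n4
[32] read 'd'  n4⇒n5
[33] read 'd'  n5⇒n6
[34] read 'a'  n6⇒n7  → match P1@[31:34]
[35] read 'a'  n7⇒n0 (via fail)
[36] read 'd'  n0⇒n4
[37] read 'd'  n4⇒n5
[38] read 'd'  n5⇒n6
[39] read 'd'  n6⇒n6 (via fail)
[40] read 'a'  n6⇒n7  → match P1@[37:40]
[41] read 'd'  n7⇒n4 (via fail)
[42] read 'd'  n4⇒n5
[43] read 'd'  n5⇒n6
[44] read 'a'  n6⇒n7  → match P1@[41:44]
[45] read 'c'  n7⇒n1 (via fail)
[46] read 'b'  n1⇒n2
[47] read 'b'  n2⇒n3  → match P0@[45:47]
[48] read 'b'  n3⇒n0 (via fail)
[49] read 'c'  n0⇒n1
[50] read 'd'  n1⇒n4 (via fail)
[51] read 'd'  n4⇒n5
[52] read 'd'  n5⇒n6
[53] read 'd'  n6⇒n6 (via fail)
[54] read 'd'  n6⇒n6 (via fail)
[55] read 'a'  n6⇒n7  → match P1@[52:55]
[56] read 'a'  n7⇒n0 (via fail)
[57] read 'c'  n0⇒n1
[58] read 'b'  n1⇒n2
[59] read 'b'  n2⇒n3  → match P0@[57:59]
[60] read 'd'  n3⇒n4 (via fail)
[61] read 'd'  n4⇒n5
[62] read 'd'  n5⇒n6
[63] read 'a'  n6⇒n7  → match P1@[60:63]
[64] read 'd'  n7⇒n4 (via fail)
[65] read 'd'  n4⇒n5
[66] read 'd'  n5⇒n6
[67] read 'a'  n6⇒n7  → match P1@[64:67]
[68] read 'd'  n7⇒n4 (via fail)
[69] read 'b'  n4⇒n0 (via fail)
[70] read 'a'  n0⇒n0
[71] read 'c'  n0⇒n1
[72] read 'a'  n1⇒n0 (via fail)
[73] read 'd'  n0⇒n4
[74] read 'b'  n4⇒n0 (via fail)
[75] read 'b'  n0⇒n0
[76] read 'c'  n0⇒n1
[77] read 'b'  n1⇒n2
[78] read 'b'  n2⇒n3  → match P0@[76:78]
[79] read 'd'  n3⇒n4 (via fail)

All matches (sorted): [[4,0],[18,1],[24,1],[27,0],[34,1],[40,1],[44,1],[47,0],[55,1],[59,0],[63,1],[67,1],[78,0]]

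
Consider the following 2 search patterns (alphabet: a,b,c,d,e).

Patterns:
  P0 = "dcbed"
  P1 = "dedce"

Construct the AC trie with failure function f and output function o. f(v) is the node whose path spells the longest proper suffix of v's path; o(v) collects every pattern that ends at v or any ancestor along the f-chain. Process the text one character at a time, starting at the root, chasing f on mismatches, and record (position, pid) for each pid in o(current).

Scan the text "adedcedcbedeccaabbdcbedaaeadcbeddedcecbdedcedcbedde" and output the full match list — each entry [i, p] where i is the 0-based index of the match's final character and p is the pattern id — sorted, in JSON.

Build automaton:
Trie nodes:
  0='ε' goto d→1
  1='d' goto c→2 e→6
  2='dc' goto b→3
  3='dcb' goto e→4
  4='dcbe' goto d→5
  5='dcbed' goto ·  [P0 ends]
  6='de' goto d→7
  7='ded' goto c→8
  8='dedc' goto e→9
  9='dedce' goto ·  [P1 ends]

Failure links (BFS by depth):
  fail(1) 'd': from fail(0)=0 chase 'd': 0 ⇒ 0;  out=∅∪out(0)=∅
  fail(2) 'dc': from fail(1)=0 chase 'c': 0 ⇒ 0;  out=∅∪out(0)=∅
  fail(6) 'de': from fail(1)=0 chase 'e': 0 ⇒ 0;  out=∅∪out(0)=∅
  fail(3) 'dcb': from fail(2)=0 chase 'b': 0 ⇒ 0;  out=∅∪out(0)=∅
  fail(7) 'ded': from fail(6)=0 chase 'd': 0 ⇒ 1;  out=∅∪out(1)=∅
  fail(4) 'dcbe': from fail(3)=0 chase 'e': 0 ⇒ 0;  out=∅∪out(0)=∅
  fail(8) 'dedc': from fail(7)=1 chase 'c': 1 ⇒ 2;  out=∅∪out(2)=∅
  fail(5) 'dcbed': from fail(4)=0 chase 'd': 0 ⇒ 1;  out={0}∪out(1)={0}
  fail(9) 'dedce': from fail(8)=2 chase 'e': 2→0 ⇒ 0;  out={1}∪out(0)={1}

Scan:
i=0 'a': node 0→0
i=1 'd': node 0→1
i=2 'e': node 1→6
i=3 'd': node 6→7
i=4 'c': node 7→8
i=5 'e': node 8→9  → match P1@[1:5]
i=6 'd': node 9→1 (via fail)
i=7 'c': node 1→2
i=8 'b': node 2→3
i=9 'e': node 3→4
i=10 'd': node 4→5  → match P0@[6:10]
i=11 'e': node 5→6 (via fail)
i=12 'c': node 6→0 (via fail)
i=13 'c': node 0→0
i=14 'a': node 0→0
i=15 'a': node 0→0
i=16 'b': node 0→0
i=17 'b': node 0→0
i=18 'd': node 0→1
i=19 'c': node 1→2
i=20 'b': node 2→3
i=21 'e': node 3→4
i=22 'd': node 4→5  → match P0@[18:22]
i=23 'a': node 5→0 (via fail)
i=24 'a': node 0→0
i=25 'e': node 0→0
i=26 'a': node 0→0
i=27 'd': node 0→1
i=28 'c': node 1→2
i=29 'b': node 2→3
i=30 'e': node 3→4
i=31 'd': node 4→5  → match P0@[27:31]
i=32 'd': node 5→1 (via fail)
i=33 'e': node 1→6
i=34 'd': node 6→7
i=35 'c': node 7→8
i=36 'e': node 8→9  → match P1@[32:36]
i=37 'c': node 9→0 (via fail)
i=38 'b': node 0→0
i=39 'd': node 0→1
i=40 'e': node 1→6
i=41 'd': node 6→7
i=42 'c': node 7→8
i=43 'e': node 8→9  → match P1@[39:43]
i=44 'd': node 9→1 (via fail)
i=45 'c': node 1→2
i=46 'b': node 2→3
i=47 'e': node 3→4
i=48 'd': node 4→5  → match P0@[44:48]
i=49 'd': node 5→1 (via fail)
i=50 'e': node 1→6

Result: [[5,1],[10,0],[22,0],[31,0],[36,1],[43,1],[48,0]]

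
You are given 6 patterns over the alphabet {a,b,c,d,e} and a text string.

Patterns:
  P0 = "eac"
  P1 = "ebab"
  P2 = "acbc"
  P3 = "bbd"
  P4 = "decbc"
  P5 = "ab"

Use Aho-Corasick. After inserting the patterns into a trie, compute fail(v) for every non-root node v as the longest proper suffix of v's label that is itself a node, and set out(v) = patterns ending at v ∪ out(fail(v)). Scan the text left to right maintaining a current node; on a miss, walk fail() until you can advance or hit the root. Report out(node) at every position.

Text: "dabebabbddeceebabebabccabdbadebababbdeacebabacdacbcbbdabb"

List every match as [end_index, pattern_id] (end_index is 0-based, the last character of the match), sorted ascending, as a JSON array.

Build:
Trie (insert patterns):
  n0 'ε': a→7 b→11 d→14 e→1
  n1 'e': a→2 b→4
  n2 'ea': c→3
  n3 'eac': ·  ←P0
  n4 'eb': a→5
  n5 'eba': b→6
  n6 'ebab': ·  ←P1
  n7 'a': b→19 c→8
  n8 'ac': b→9
  n9 'acb': c→10
  n10 'acbc': ·  ←P2
  n11 'b': b→12
  n12 'bb': d→13
  n13 'bbd': ·  ←P3
  n14 'd': e→15
  n15 'de': c→16
  n16 'dec': b→17
  n17 'decb': c→18
  n18 'decbc': ·  ←P4
  n19 'ab': ·  ←P5

BFS fail/out derivation:
  n1('e'): parent n0 fail=0; on 'e' 0 → fail=0;  out ∅∪∅=∅
  n7('a'): parent n0 fail=0; on 'a' 0 → fail=0;  out ∅∪∅=∅
  n11('b'): parent n0 fail=0; on 'b' 0 → fail=0;  out ∅∪∅=∅
  n14('d'): parent n0 fail=0; on 'd' 0 → fail=0;  out ∅∪∅=∅
  n2('ea'): parent n1 fail=0; on 'a' 0 → fail=7;  out ∅∪∅=∅
  n4('eb'): parent n1 fail=0; on 'b' 0 → fail=11;  out ∅∪∅=∅
  n8('ac'): parent n7 fail=0; on 'c' 0 → fail=0;  out ∅∪∅=∅
  n12('bb'): parent n11 fail=0; on 'b' 0 → fail=11;  out ∅∪∅=∅
  n15('de'): parent n14 fail=0; on 'e' 0 → fail=1;  out ∅∪∅=∅
  n19('ab'): parent n7 fail=0; on 'b' 0 → fail=11;  out {5}∪∅={5}
  n3('eac'): parent n2 fail=7; on 'c' 7 → fail=8;  out {0}∪∅={0}
  n5('eba'): parent n4 fail=11; on 'a' 11→0 → fail=7;  out ∅∪∅=∅
  n9('acb'): parent n8 fail=0; on 'b' 0 → fail=11;  out ∅∪∅=∅
  n13('bbd'): parent n12 fail=11; on 'd' 11→0 → fail=14;  out {3}∪∅={3}
  n16('dec'): parent n15 fail=1; on 'c' 1→0 → fail=0;  out ∅∪∅=∅
  n6('ebab'): parent n5 fail=7; on 'b' 7 → fail=19;  out {1}∪{5}={1,5}
  n10('acbc'): parent n9 fail=11; on 'c' 11→0 → fail=0;  out {2}∪∅={2}
  n17('decb'): parent n16 fail=0; on 'b' 0 → fail=11;  out ∅∪∅=∅
  n18('decbc'): parent n17 fail=11; on 'c' 11→0 → fail=0;  out {4}∪∅={4}

Text stream:
i=0 'd': node 0→14
i=1 'a': node 14→7 (fail-walked)
i=2 'b': node 7→19  → match P5@[1:2]
i=3 'e': node 19→1 (fail-walked)
i=4 'b': node 1→4
i=5 'a': node 4→5
i=6 'b': node 5→6  → match P1@[3:6],P5@[5:6]
i=7 'b': node 6→12 (fail-walked)
i=8 'd': node 12→13  → match P3@[6:8]
i=9 'd': node 13→14 (fail-walked)
i=10 'e': node 14→15
i=11 'c': node 15→16
i=12 'e': node 16→1 (fail-walked)
i=13 'e': node 1→1 (fail-walked)
i=14 'b': node 1→4
i=15 'a': node 4→5
i=16 'b': node 5→6  → match P1@[13:16],P5@[15:16]
i=17 'e': node 6→1 (fail-walked)
i=18 'b': node 1→4
i=19 'a': node 4→5
i=20 'b': node 5→6  → match P1@[17:20],P5@[19:20]
i=21 'c': node 6→0 (fail-walked)
i=22 'c': node 0→0
i=23 'a': node 0→7
i=24 'b': node 7→19  → match P5@[23:24]
i=25 'd': node 19→14 (fail-walked)
i=26 'b': node 14→11 (fail-walked)
i=27 'a': node 11→7 (fail-walked)
i=28 'd': node 7→14 (fail-walked)
i=29 'e': node 14→15
i=30 'b': node 15→4 (fail-walked)
i=31 'a': node 4→5
i=32 'b': node 5→6  → match P1@[29:32],P5@[31:32]
i=33 'a': node 6→7 (fail-walked)
i=34 'b': node 7→19  → match P5@[33:34]
i=35 'b': node 19→12 (fail-walked)
i=36 'd': node 12→13  → match P3@[34:36]
i=37 'e': node 13→15 (fail-walked)
i=38 'a': node 15→2 (fail-walked)
i=39 'c': node 2→3  → match P0@[37:39]
i=40 'e': node 3→1 (fail-walked)
i=41 'b': node 1→4
i=42 'a': node 4→5
i=43 'b': node 5→6  → match P1@[40:43],P5@[42:43]
i=44 'a': node 6→7 (fail-walked)
i=45 'c': node 7→8
i=46 'd': node 8→14 (fail-walked)
i=47 'a': node 14→7 (fail-walked)
i=48 'c': node 7→8
i=49 'b': node 8→9
i=50 'c': node 9→10  → match P2@[47:50]
i=51 'b': node 10→11 (fail-walked)
i=52 'b': node 11→12
i=53 'd': node 12→13  → match P3@[51:53]
i=54 'a': node 13→7 (fail-walked)
i=55 'b': node 7→19  → match P5@[54:55]
i=56 'b': node 19→12 (fail-walked)

Result: [[2,5],[6,1],[6,5],[8,3],[16,1],[16,5],[20,1],[20,5],[24,5],[32,1],[32,5],[34,5],[36,3],[39,0],[43,1],[43,5],[50,2],[53,3],[55,5]]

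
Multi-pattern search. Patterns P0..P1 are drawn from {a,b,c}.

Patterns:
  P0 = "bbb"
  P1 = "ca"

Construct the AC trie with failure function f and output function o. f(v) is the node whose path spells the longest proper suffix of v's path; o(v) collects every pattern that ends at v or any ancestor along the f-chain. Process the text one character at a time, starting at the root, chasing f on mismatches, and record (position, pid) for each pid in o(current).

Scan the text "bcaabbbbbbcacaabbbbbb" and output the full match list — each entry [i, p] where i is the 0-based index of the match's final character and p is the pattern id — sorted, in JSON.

Build automaton:
Trie (insert patterns):
  n0 'ε': b→1 c→4
  n1 'b': b→2
  n2 'bb': b→3
  n3 'bbb': ·  ←P0
  n4 'c': a→5
  n5 'ca': ·  ←P1

BFS fail/out derivation:
  n1('b'): parent n0 fail=0; on 'b' 0 → fail=0;  out ∅∪∅=∅
  n4('c'): parent n0 fail=0; on 'c' 0 → fail=0;  out ∅∪∅=∅
  n2('bb'): parent n1 fail=0; on 'b' 0 → fail=1;  out ∅∪∅=∅
  n5('ca'): parent n4 fail=0; on 'a' 0 → fail=0;  out {1}∪∅={1}
  n3('bbb'): parent n2 fail=1; on 'b' 1 → fail=2;  out {0}∪∅={0}

Text stream:
pos 0 'b': at 1
pos 1 'c': at 4 (via fail)
pos 2 'a': at 5  → match P1@[1:2]
pos 3 'a': at 0 (via fail)
pos 4 'b': at 1
pos 5 'b': at 2
pos 6 'b': at 3  → match P0@[4:6]
pos 7 'b': at 3 (via fail)  → match P0@[5:7]
pos 8 'b': at 3 (via fail)  → match P0@[6:8]
pos 9 'b': at 3 (via fail)  → match P0@[7:9]
pos 10 'c': at 4 (via fail)
pos 11 'a': at 5  → match P1@[10:11]
pos 12 'c': at 4 (via fail)
pos 13 'a': at 5  → match P1@[12:13]
pos 14 'a': at 0 (via fail)
pos 15 'b': at 1
pos 16 'b': at 2
pos 17 'b': at 3  → match P0@[15:17]
pos 18 'b': at 3 (via fail)  → match P0@[16:18]
pos 19 'b': at 3 (via fail)  → match P0@[17:19]
pos 20 'b': at 3 (via fail)  → match P0@[18:20]

All matches (sorted): [[2,1],[6,0],[7,0],[8,0],[9,0],[11,1],[13,1],[17,0],[18,0],[19,0],[20,0]]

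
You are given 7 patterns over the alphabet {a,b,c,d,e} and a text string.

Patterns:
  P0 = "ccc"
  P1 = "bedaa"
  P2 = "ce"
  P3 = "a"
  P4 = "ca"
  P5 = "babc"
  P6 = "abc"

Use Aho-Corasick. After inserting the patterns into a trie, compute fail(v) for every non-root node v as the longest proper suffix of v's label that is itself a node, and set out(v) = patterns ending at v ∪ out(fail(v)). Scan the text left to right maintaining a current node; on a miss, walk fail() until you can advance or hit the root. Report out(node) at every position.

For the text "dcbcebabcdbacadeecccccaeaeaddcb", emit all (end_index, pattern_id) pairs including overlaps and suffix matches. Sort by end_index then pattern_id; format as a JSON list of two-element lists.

Build:
Trie nodes:
  n0 'ε': a→10 b→4 c→1
  n1 'c': a→11 c→2 e→9
  n2 'cc': c→3
  n3 'ccc': ·  ←P0
  n4 'b': a→12 e→5
  n5 'be': d→6
  n6 'bed': a→7
  n7 'beda': a→8
  n8 'bedaa': ·  ←P1
  n9 'ce': ·  ←P2
  n10 'a': b→15  ←P3
  n11 'ca': ·  ←P4
  n12 'ba': b→13
  n13 'bab': c→14
  n14 'babc': ·  ←P5
  n15 'ab': c→16
  n16 'abc': ·  ←P6

Failure links (BFS by depth):
  fail(1) 'c': from fail(0)=0 chase 'c': 0 ⇒ 0;  out=∅∪out(0)=∅
  fail(4) 'b': from fail(0)=0 chase 'b': 0 ⇒ 0;  out=∅∪out(0)=∅
  fail(10) 'a': from fail(0)=0 chase 'a': 0 ⇒ 0;  out={3}∪out(0)={3}
  fail(2) 'cc': from fail(1)=0 chase 'c': 0 ⇒ 1;  out=∅∪out(1)=∅
  fail(5) 'be': from fail(4)=0 chase 'e': 0 ⇒ 0;  out=∅∪out(0)=∅
  fail(9) 'ce': from fail(1)=0 chase 'e': 0 ⇒ 0;  out={2}∪out(0)={2}
  fail(11) 'ca': from fail(1)=0 chase 'a': 0 ⇒ 10;  out={4}∪out(10)={3,4}
  fail(12) 'ba': from fail(4)=0 chase 'a': 0 ⇒ 10;  out=∅∪out(10)={3}
  fail(15) 'ab': from fail(10)=0 chase 'b': 0 ⇒ 4;  out=∅∪out(4)=∅
  fail(3) 'ccc': from fail(2)=1 chase 'c': 1 ⇒ 2;  out={0}∪out(2)={0}
  fail(6) 'bed': from fail(5)=0 chase 'd': 0 ⇒ 0;  out=∅∪out(0)=∅
  fail(13) 'bab': from fail(12)=10 chase 'b': 10 ⇒ 15;  out=∅∪out(15)=∅
  fail(16) 'abc': from fail(15)=4 chase 'c': 4→0 ⇒ 1;  out={6}∪out(1)={6}
  fail(7) 'beda': from fail(6)=0 chase 'a': 0 ⇒ 10;  out=∅∪out(10)={3}
  fail(14) 'babc': from fail(13)=15 chase 'c': 15 ⇒ 16;  out={5}∪out(16)={5,6}
  fail(8) 'bedaa': from fail(7)=10 chase 'a': 10→0 ⇒ 10;  out={1}∪out(10)={1,3}

Scan:
[0] read 'd'  n0⇒n0
[1] read 'c'  n0⇒n1
[2] read 'b'  n1⇒n4 (via fail)
[3] read 'c'  n4⇒n1 (via fail)
[4] read 'e'  n1⇒n9  emit P2@[3:4]
[5] read 'b'  n9⇒n4 (via fail)
[6] read 'a'  n4⇒n12  emit P3@[6:6]
[7] read 'b'  n12⇒n13
[8] read 'c'  n13⇒n14  emit P5@[5:8],P6@[6:8]
[9] read 'd'  n14⇒n0 (via fail)
[10] read 'b'  n0⇒n4
[11] read 'a'  n4⇒n12  emit P3@[11:11]
[12] read 'c'  n12⇒n1 (via fail)
[13] read 'a'  n1⇒n11  emit P3@[13:13],P4@[12:13]
[14] read 'd'  n11⇒n0 (via fail)
[15] read 'e'  n0⇒n0
[16] read 'e'  n0⇒n0
[17] read 'c'  n0⇒n1
[18] read 'c'  n1⇒n2
[19] read 'c'  n2⇒n3  emit P0@[17:19]
[20] read 'c'  n3⇒n3 (via fail)  emit P0@[18:20]
[21] read 'c'  n3⇒n3 (via fail)  emit P0@[19:21]
[22] read 'a'  n3⇒n11 (via fail)  emit P3@[22:22],P4@[21:22]
[23] read 'e'  n11⇒n0 (via fail)
[24] read 'a'  n0⇒n10  emit P3@[24:24]
[25] read 'e'  n10⇒n0 (via fail)
[26] read 'a'  n0⇒n10  emit P3@[26:26]
[27] read 'd'  n10⇒n0 (via fail)
[28] read 'd'  n0⇒n0
[29] read 'c'  n0⇒n1
[30] read 'b'  n1⇒n4 (via fail)

Result: [[4,2],[6,3],[8,5],[8,6],[11,3],[13,3],[13,4],[19,0],[20,0],[21,0],[22,3],[22,4],[24,3],[26,3]]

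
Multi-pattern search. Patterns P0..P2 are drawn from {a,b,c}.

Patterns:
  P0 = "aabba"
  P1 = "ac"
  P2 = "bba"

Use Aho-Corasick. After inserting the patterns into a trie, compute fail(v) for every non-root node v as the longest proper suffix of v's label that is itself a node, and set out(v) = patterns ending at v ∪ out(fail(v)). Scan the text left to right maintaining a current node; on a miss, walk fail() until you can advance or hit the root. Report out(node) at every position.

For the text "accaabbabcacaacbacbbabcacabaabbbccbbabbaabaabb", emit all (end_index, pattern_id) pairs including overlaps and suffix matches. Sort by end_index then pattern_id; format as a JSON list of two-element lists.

Build:
Trie nodes:
  n0 'ε': a→1 b→7
  n1 'a': a→2 c→6
  n2 'aa': b→3
  n3 'aab': b→4
  n4 'aabb': a→5
  n5 'aabba': ·  [P0 ends]
  n6 'ac': ·  [P1 ends]
  n7 'b': b→8
  n8 'bb': a→9
  n9 'bba': ·  [P2 ends]

BFS fail/out derivation:
  n1('a'): parent n0 fail=0; on 'a' 0 → fail=0;  out ∅∪∅=∅
  n7('b'): parent n0 fail=0; on 'b' 0 → fail=0;  out ∅∪∅=∅
  n2('aa'): parent n1 fail=0; on 'a' 0 → fail=1;  out ∅∪∅=∅
  n6('ac'): parent n1 fail=0; on 'c' 0 → fail=0;  out {1}∪∅={1}
  n8('bb'): parent n7 fail=0; on 'b' 0 → fail=7;  out ∅∪∅=∅
  n3('aab'): parent n2 fail=1; on 'b' 1→0 → fail=7;  out ∅∪∅=∅
  n9('bba'): parent n8 fail=7; on 'a' 7→0 → fail=1;  out {2}∪∅={2}
  n4('aabb'): parent n3 fail=7; on 'b' 7 → fail=8;  out ∅∪∅=∅
  n5('aabba'): parent n4 fail=8; on 'a' 8 → fail=9;  out {0}∪{2}={0,2}

Text stream:
[0] read 'a'  n0⇒n1
[1] read 'c'  n1⇒n6  → match P1@[0:1]
[2] read 'c'  n6⇒n0 (fail-walked)
[3] read 'a'  n0⇒n1
[4] read 'a'  n1⇒n2
[5] read 'b'  n2⇒n3
[6] read 'b'  n3⇒n4
[7] read 'a'  n4⇒n5  → match P0@[3:7],P2@[5:7]
[8] read 'b'  n5⇒n7 (fail-walked)
[9] read 'c'  n7⇒n0 (fail-walked)
[10] read 'a'  n0⇒n1
[11] read 'c'  n1⇒n6  → match P1@[10:11]
[12] read 'a'  n6⇒n1 (fail-walked)
[13] read 'a'  n1⇒n2
[14] read 'c'  n2⇒n6 (fail-walked)  → match P1@[13:14]
[15] read 'b'  n6⇒n7 (fail-walked)
[16] read 'a'  n7⇒n1 (fail-walked)
[17] read 'c'  n1⇒n6  → match P1@[16:17]
[18] read 'b'  n6⇒n7 (fail-walked)
[19] read 'b'  n7⇒n8
[20] read 'a'  n8⇒n9  → match P2@[18:20]
[21] read 'b'  n9⇒n7 (fail-walked)
[22] read 'c'  n7⇒n0 (fail-walked)
[23] read 'a'  n0⇒n1
[24] read 'c'  n1⇒n6  → match P1@[23:24]
[25] read 'a'  n6⇒n1 (fail-walked)
[26] read 'b'  n1⇒n7 (fail-walked)
[27] read 'a'  n7⇒n1 (fail-walked)
[28] read 'a'  n1⇒n2
[29] read 'b'  n2⇒n3
[30] read 'b'  n3⇒n4
[31] read 'b'  n4⇒n8 (fail-walked)
[32] read 'c'  n8⇒n0 (fail-walked)
[33] read 'c'  n0⇒n0
[34] read 'b'  n0⇒n7
[35] read 'b'  n7⇒n8
[36] read 'a'  n8⇒n9  → match P2@[34:36]
[37] read 'b'  n9⇒n7 (fail-walked)
[38] read 'b'  n7⇒n8
[39] read 'a'  n8⇒n9  → match P2@[37:39]
[40] read 'a'  n9⇒n2 (fail-walked)
[41] read 'b'  n2⇒n3
[42] read 'a'  n3⇒n1 (fail-walked)
[43] read 'a'  n1⇒n2
[44] read 'b'  n2⇒n3
[45] read 'b'  n3⇒n4

All matches (sorted): [[1,1],[7,0],[7,2],[11,1],[14,1],[17,1],[20,2],[24,1],[36,2],[39,2]]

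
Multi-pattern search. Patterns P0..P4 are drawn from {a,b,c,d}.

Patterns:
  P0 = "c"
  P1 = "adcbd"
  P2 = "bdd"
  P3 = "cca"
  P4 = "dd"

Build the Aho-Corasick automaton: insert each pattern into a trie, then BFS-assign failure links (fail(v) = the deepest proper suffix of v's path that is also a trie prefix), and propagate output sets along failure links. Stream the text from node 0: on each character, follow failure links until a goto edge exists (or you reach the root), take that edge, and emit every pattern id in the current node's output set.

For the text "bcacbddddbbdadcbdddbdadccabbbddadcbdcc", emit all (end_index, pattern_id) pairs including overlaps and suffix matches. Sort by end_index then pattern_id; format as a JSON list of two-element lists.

Construct AC machine:
Trie nodes:
  0='ε' goto a→2 b→7 c→1 d→12
  1='c' goto c→10  [P0 ends]
  2='a' goto d→3
  3='ad' goto c→4
  4='adc' goto b→5
  5='adcb' goto d→6
  6='adcbd' goto ·  [P1 ends]
  7='b' goto d→8
  8='bd' goto d→9
  9='bdd' goto ·  [P2 ends]
  10='cc' goto a→11
  11='cca' goto ·  [P3 ends]
  12='d' goto d→13
  13='dd' goto ·  [P4 ends]

Failure links (BFS by depth):
  fail(1) 'c': from fail(0)=0 chase 'c': 0 ⇒ 0;  out={0}∪out(0)={0}
  fail(2) 'a': from fail(0)=0 chase 'a': 0 ⇒ 0;  out=∅∪out(0)=∅
  fail(7) 'b': from fail(0)=0 chase 'b': 0 ⇒ 0;  out=∅∪out(0)=∅
  fail(12) 'd': from fail(0)=0 chase 'd': 0 ⇒ 0;  out=∅∪out(0)=∅
  fail(3) 'ad': from fail(2)=0 chase 'd': 0 ⇒ 12;  out=∅∪out(12)=∅
  fail(8) 'bd': from fail(7)=0 chase 'd': 0 ⇒ 12;  out=∅∪out(12)=∅
  fail(10) 'cc': from fail(1)=0 chase 'c': 0 ⇒ 1;  out=∅∪out(1)={0}
  fail(13) 'dd': from fail(12)=0 chase 'd': 0 ⇒ 12;  out={4}∪out(12)={4}
  fail(4) 'adc': from fail(3)=12 chase 'c': 12→0 ⇒ 1;  out=∅∪out(1)={0}
  fail(9) 'bdd': from fail(8)=12 chase 'd': 12 ⇒ 13;  out={2}∪out(13)={2,4}
  fail(11) 'cca': from fail(10)=1 chase 'a': 1→0 ⇒ 2;  out={3}∪out(2)={3}
  fail(5) 'adcb': from fail(4)=1 chase 'b': 1→0 ⇒ 7;  out=∅∪out(7)=∅
  fail(6) 'adcbd': from fail(5)=7 chase 'd': 7 ⇒ 8;  out={1}∪out(8)={1}

Text stream:
[0] read 'b'  n0⇒n7
[1] read 'c'  n7⇒n1 (fail-walked)  ** P0@[1:1]
[2] read 'a'  n1⇒n2 (fail-walked)
[3] read 'c'  n2⇒n1 (fail-walked)  ** P0@[3:3]
[4] read 'b'  n1⇒n7 (fail-walked)
[5] read 'd'  n7⇒n8
[6] read 'd'  n8⇒n9  ** P2@[4:6],P4@[5:6]
[7] read 'd'  n9⇒n13 (fail-walked)  ** P4@[6:7]
[8] read 'd'  n13⇒n13 (fail-walked)  ** P4@[7:8]
[9] read 'b'  n13⇒n7 (fail-walked)
[10] read 'b'  n7⇒n7 (fail-walked)
[11] read 'd'  n7⇒n8
[12] read 'a'  n8⇒n2 (fail-walked)
[13] read 'd'  n2⇒n3
[14] read 'c'  n3⇒n4  ** P0@[14:14]
[15] read 'b'  n4⇒n5
[16] read 'd'  n5⇒n6  ** P1@[12:16]
[17] read 'd'  n6⇒n9 (fail-walked)  ** P2@[15:17],P4@[16:17]
[18] read 'd'  n9⇒n13 (fail-walked)  ** P4@[17:18]
[19] read 'b'  n13⇒n7 (fail-walked)
[20] read 'd'  n7⇒n8
[21] read 'a'  n8⇒n2 (fail-walked)
[22] read 'd'  n2⇒n3
[23] read 'c'  n3⇒n4  ** P0@[23:23]
[24] read 'c'  n4⇒n10 (fail-walked)  ** P0@[24:24]
[25] read 'a'  n10⇒n11  ** P3@[23:25]
[26] read 'b'  n11⇒n7 (fail-walked)
[27] read 'b'  n7⇒n7 (fail-walked)
[28] read 'b'  n7⇒n7 (fail-walked)
[29] read 'd'  n7⇒n8
[30] read 'd'  n8⇒n9  ** P2@[28:30],P4@[29:30]
[31] read 'a'  n9⇒n2 (fail-walked)
[32] read 'd'  n2⇒n3
[33] read 'c'  n3⇒n4  ** P0@[33:33]
[34] read 'b'  n4⇒n5
[35] read 'd'  n5⇒n6  ** P1@[31:35]
[36] read 'c'  n6⇒n1 (fail-walked)  ** P0@[36:36]
[37] read 'c'  n1⇒n10  ** P0@[37:37]

All matches (sorted): [[1,0],[3,0],[6,2],[6,4],[7,4],[8,4],[14,0],[16,1],[17,2],[17,4],[18,4],[23,0],[24,0],[25,3],[30,2],[30,4],[33,0],[35,1],[36,0],[37,0]]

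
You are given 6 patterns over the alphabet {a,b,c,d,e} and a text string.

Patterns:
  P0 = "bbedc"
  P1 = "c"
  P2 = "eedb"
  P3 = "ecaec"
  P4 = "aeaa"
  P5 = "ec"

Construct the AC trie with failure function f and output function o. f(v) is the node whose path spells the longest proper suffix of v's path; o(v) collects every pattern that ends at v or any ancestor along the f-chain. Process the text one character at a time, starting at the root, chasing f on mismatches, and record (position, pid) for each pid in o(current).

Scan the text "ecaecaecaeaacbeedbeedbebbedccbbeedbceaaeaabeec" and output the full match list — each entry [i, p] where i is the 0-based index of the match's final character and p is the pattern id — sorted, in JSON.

Build automaton:
Trie (insert patterns):
  n0 'ε': a→15 b→1 c→6 e→7
  n1 'b': b→2
  n2 'bb': e→3
  n3 'bbe': d→4
  n4 'bbed': c→5
  n5 'bbedc': ·  [P0 ends]
  n6 'c': ·  [P1 ends]
  n7 'e': c→11 e→8
  n8 'ee': d→9
  n9 'eed': b→10
  n10 'eedb': ·  [P2 ends]
  n11 'ec': a→12  [P5 ends]
  n12 'eca': e→13
  n13 'ecae': c→14
  n14 'ecaec': ·  [P3 ends]
  n15 'a': e→16
  n16 'ae': a→17
  n17 'aea': a→18
  n18 'aeaa': ·  [P4 ends]

Failure links (BFS by depth):
  fail(1) 'b': from fail(0)=0 chase 'b': 0 ⇒ 0;  out=∅∪out(0)=∅
  fail(6) 'c': from fail(0)=0 chase 'c': 0 ⇒ 0;  out={1}∪out(0)={1}
  fail(7) 'e': from fail(0)=0 chase 'e': 0 ⇒ 0;  out=∅∪out(0)=∅
  fail(15) 'a': from fail(0)=0 chase 'a': 0 ⇒ 0;  out=∅∪out(0)=∅
  fail(2) 'bb': from fail(1)=0 chase 'b': 0 ⇒ 1;  out=∅∪out(1)=∅
  fail(8) 'ee': from fail(7)=0 chase 'e': 0 ⇒ 7;  out=∅∪out(7)=∅
  fail(11) 'ec': from fail(7)=0 chase 'c': 0 ⇒ 6;  out={5}∪out(6)={1,5}
  fail(16) 'ae': from fail(15)=0 chase 'e': 0 ⇒ 7;  out=∅∪out(7)=∅
  fail(3) 'bbe': from fail(2)=1 chase 'e': 1→0 ⇒ 7;  out=∅∪out(7)=∅
  fail(9) 'eed': from fail(8)=7 chase 'd': 7→0 ⇒ 0;  out=∅∪out(0)=∅
  fail(12) 'eca': from fail(11)=6 chase 'a': 6→0 ⇒ 15;  out=∅∪out(15)=∅
  fail(17) 'aea': from fail(16)=7 chase 'a': 7→0 ⇒ 15;  out=∅∪out(15)=∅
  fail(4) 'bbed': from fail(3)=7 chase 'd': 7→0 ⇒ 0;  out=∅∪out(0)=∅
  fail(10) 'eedb': from fail(9)=0 chase 'b': 0 ⇒ 1;  out={2}∪out(1)={2}
  fail(13) 'ecae': from fail(12)=15 chase 'e': 15 ⇒ 16;  out=∅∪out(16)=∅
  fail(18) 'aeaa': from fail(17)=15 chase 'a': 15→0 ⇒ 15;  out={4}∪out(15)={4}
  fail(5) 'bbedc': from fail(4)=0 chase 'c': 0 ⇒ 6;  out={0}∪out(6)={0,1}
  fail(14) 'ecaec': from fail(13)=16 chase 'c': 16→7 ⇒ 11;  out={3}∪out(11)={1,3,5}

Text stream:
i=0 'e': node 0→7
i=1 'c': node 7→11  ** P1@[1:1],P5@[0:1]
i=2 'a': node 11→12
i=3 'e': node 12→13
i=4 'c': node 13→14  ** P1@[4:4],P3@[0:4],P5@[3:4]
i=5 'a': node 14→12 ·f
i=6 'e': node 12→13
i=7 'c': node 13→14  ** P1@[7:7],P3@[3:7],P5@[6:7]
i=8 'a': node 14→12 ·f
i=9 'e': node 12→13
i=10 'a': node 13→17 ·f
i=11 'a': node 17→18  ** P4@[8:11]
i=12 'c': node 18→6 ·f  ** P1@[12:12]
i=13 'b': node 6→1 ·f
i=14 'e': node 1→7 ·f
i=15 'e': node 7→8
i=16 'd': node 8→9
i=17 'b': node 9→10  ** P2@[14:17]
i=18 'e': node 10→7 ·f
i=19 'e': node 7→8
i=20 'd': node 8→9
i=21 'b': node 9→10  ** P2@[18:21]
i=22 'e': node 10→7 ·f
i=23 'b': node 7→1 ·f
i=24 'b': node 1→2
i=25 'e': node 2→3
i=26 'd': node 3→4
i=27 'c': node 4→5  ** P0@[23:27],P1@[27:27]
i=28 'c': node 5→6 ·f  ** P1@[28:28]
i=29 'b': node 6→1 ·f
i=30 'b': node 1→2
i=31 'e': node 2→3
i=32 'e': node 3→8 ·f
i=33 'd': node 8→9
i=34 'b': node 9→10  ** P2@[31:34]
i=35 'c': node 10→6 ·f  ** P1@[35:35]
i=36 'e': node 6→7 ·f
i=37 'a': node 7→15 ·f
i=38 'a': node 15→15 ·f
i=39 'e': node 15→16
i=40 'a': node 16→17
i=41 'a': node 17→18  ** P4@[38:41]
i=42 'b': node 18→1 ·f
i=43 'e': node 1→7 ·f
i=44 'e': node 7→8
i=45 'c': node 8→11 ·f  ** P1@[45:45],P5@[44:45]

Matches: [[1,1],[1,5],[4,1],[4,3],[4,5],[7,1],[7,3],[7,5],[11,4],[12,1],[17,2],[21,2],[27,0],[27,1],[28,1],[34,2],[35,1],[41,4],[45,1],[45,5]]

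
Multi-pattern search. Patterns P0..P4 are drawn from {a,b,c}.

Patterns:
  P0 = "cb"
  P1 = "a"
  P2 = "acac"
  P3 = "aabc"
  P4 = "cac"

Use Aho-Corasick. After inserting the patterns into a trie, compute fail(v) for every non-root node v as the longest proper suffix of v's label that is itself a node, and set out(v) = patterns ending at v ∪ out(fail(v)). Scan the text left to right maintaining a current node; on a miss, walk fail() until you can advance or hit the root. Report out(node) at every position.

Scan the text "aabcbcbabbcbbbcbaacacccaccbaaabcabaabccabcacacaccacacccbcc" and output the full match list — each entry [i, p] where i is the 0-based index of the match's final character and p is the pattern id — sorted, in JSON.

Construct AC machine:
Trie (insert patterns):
  n0 'ε': a→3 c→1
  n1 'c': a→10 b→2
  n2 'cb': ·  ←P0
  n3 'a': a→7 c→4  ←P1
  n4 'ac': a→5
  n5 'aca': c→6
  n6 'acac': ·  ←P2
  n7 'aa': b→8
  n8 'aab': c→9
  n9 'aabc': ·  ←P3
  n10 'ca': c→11
  n11 'cac': ·  ←P4

Failure links (BFS by depth):
  n1('c'): parent n0 fail=0; on 'c' 0 → fail=0;  out ∅∪∅=∅
  n3('a'): parent n0 fail=0; on 'a' 0 → fail=0;  out {1}∪∅={1}
  n2('cb'): parent n1 fail=0; on 'b' 0 → fail=0;  out {0}∪∅={0}
  n4('ac'): parent n3 fail=0; on 'c' 0 → fail=1;  out ∅∪∅=∅
  n7('aa'): parent n3 fail=0; on 'a' 0 → fail=3;  out ∅∪{1}={1}
  n10('ca'): parent n1 fail=0; on 'a' 0 → fail=3;  out ∅∪{1}={1}
  n5('aca'): parent n4 fail=1; on 'a' 1 → fail=10;  out ∅∪{1}={1}
  n8('aab'): parent n7 fail=3; on 'b' 3→0 → fail=0;  out ∅∪∅=∅
  n11('cac'): parent n10 fail=3; on 'c' 3 → fail=4;  out {4}∪∅={4}
  n6('acac'): parent n5 fail=10; on 'c' 10 → fail=11;  out {2}∪{4}={2,4}
  n9('aabc'): parent n8 fail=0; on 'c' 0 → fail=1;  out {3}∪∅={3}

Run:
pos 0 'a': at 3  → match P1@[0:0]
pos 1 'a': at 7  → match P1@[1:1]
pos 2 'b': at 8
pos 3 'c': at 9  → match P3@[0:3]
pos 4 'b': at 2 (via fail)  → match P0@[3:4]
pos 5 'c': at 1 (via fail)
pos 6 'b': at 2  → match P0@[5:6]
pos 7 'a': at 3 (via fail)  → match P1@[7:7]
pos 8 'b': at 0 (via fail)
pos 9 'b': at 0
pos 10 'c': at 1
pos 11 'b': at 2  → match P0@[10:11]
pos 12 'b': at 0 (via fail)
pos 13 'b': at 0
pos 14 'c': at 1
pos 15 'b': at 2  → match P0@[14:15]
pos 16 'a': at 3 (via fail)  → match P1@[16:16]
pos 17 'a': at 7  → match P1@[17:17]
pos 18 'c': at 4 (via fail)
pos 19 'a': at 5  → match P1@[19:19]
pos 20 'c': at 6  → match P2@[17:20],P4@[18:20]
pos 21 'c': at 1 (via fail)
pos 22 'c': at 1 (via fail)
pos 23 'a': at 10  → match P1@[23:23]
pos 24 'c': at 11  → match P4@[22:24]
pos 25 'c': at 1 (via fail)
pos 26 'b': at 2  → match P0@[25:26]
pos 27 'a': at 3 (via fail)  → match P1@[27:27]
pos 28 'a': at 7  → match P1@[28:28]
pos 29 'a': at 7 (via fail)  → match P1@[29:29]
pos 30 'b': at 8
pos 31 'c': at 9  → match P3@[28:31]
pos 32 'a': at 10 (via fail)  → match P1@[32:32]
pos 33 'b': at 0 (via fail)
pos 34 'a': at 3  → match P1@[34:34]
pos 35 'a': at 7  → match P1@[35:35]
pos 36 'b': at 8
pos 37 'c': at 9  → match P3@[34:37]
pos 38 'c': at 1 (via fail)
pos 39 'a': at 10  → match P1@[39:39]
pos 40 'b': at 0 (via fail)
pos 41 'c': at 1
pos 42 'a': at 10  → match P1@[42:42]
pos 43 'c': at 11  → match P4@[41:43]
pos 44 'a': at 5 (via fail)  → match P1@[44:44]
pos 45 'c': at 6  → match P2@[42:45],P4@[43:45]
pos 46 'a': at 5 (via fail)  → match P1@[46:46]
pos 47 'c': at 6  → match P2@[44:47],P4@[45:47]
pos 48 'c': at 1 (via fail)
pos 49 'a': at 10  → match P1@[49:49]
pos 50 'c': at 11  → match P4@[48:50]
pos 51 'a': at 5 (via fail)  → match P1@[51:51]
pos 52 'c': at 6  → match P2@[49:52],P4@[50:52]
pos 53 'c': at 1 (via fail)
pos 54 'c': at 1 (via fail)
pos 55 'b': at 2  → match P0@[54:55]
pos 56 'c': at 1 (via fail)
pos 57 'c': at 1 (via fail)

Result: [[0,1],[1,1],[3,3],[4,0],[6,0],[7,1],[11,0],[15,0],[16,1],[17,1],[19,1],[20,2],[20,4],[23,1],[24,4],[26,0],[27,1],[28,1],[29,1],[31,3],[32,1],[34,1],[35,1],[37,3],[39,1],[42,1],[43,4],[44,1],[45,2],[45,4],[46,1],[47,2],[47,4],[49,1],[50,4],[51,1],[52,2],[52,4],[55,0]]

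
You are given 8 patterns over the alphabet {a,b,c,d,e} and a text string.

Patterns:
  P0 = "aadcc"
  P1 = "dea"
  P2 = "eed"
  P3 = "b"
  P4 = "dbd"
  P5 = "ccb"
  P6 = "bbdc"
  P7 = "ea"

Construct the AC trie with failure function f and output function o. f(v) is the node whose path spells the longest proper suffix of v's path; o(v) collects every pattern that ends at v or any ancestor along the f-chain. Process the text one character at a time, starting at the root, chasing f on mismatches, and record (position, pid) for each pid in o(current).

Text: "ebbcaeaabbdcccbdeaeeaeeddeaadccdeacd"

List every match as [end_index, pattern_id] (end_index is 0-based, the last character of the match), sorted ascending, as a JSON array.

Construct AC machine:
Trie (insert patterns):
  n0 'ε': a→1 b→12 c→15 d→6 e→9
  n1 'a': a→2
  n2 'aa': d→3
  n3 'aad': c→4
  n4 'aadc': c→5
  n5 'aadcc': ·  ←P0
  n6 'd': b→13 e→7
  n7 'de': a→8
  n8 'dea': ·  ←P1
  n9 'e': a→21 e→10
  n10 'ee': d→11
  n11 'eed': ·  ←P2
  n12 'b': b→18  ←P3
  n13 'db': d→14
  n14 'dbd': ·  ←P4
  n15 'c': c→16
  n16 'cc': b→17
  n17 'ccb': ·  ←P5
  n18 'bb': d→19
  n19 'bbd': c→20
  n20 'bbdc': ·  ←P6
  n21 'ea': ·  ←P7

Failure links (BFS by depth):
  n1('a'): parent n0 fail=0; on 'a' 0 → fail=0;  out ∅∪∅=∅
  n6('d'): parent n0 fail=0; on 'd' 0 → fail=0;  out ∅∪∅=∅
  n9('e'): parent n0 fail=0; on 'e' 0 → fail=0;  out ∅∪∅=∅
  n12('b'): parent n0 fail=0; on 'b' 0 → fail=0;  out {3}∪∅={3}
  n15('c'): parent n0 fail=0; on 'c' 0 → fail=0;  out ∅∪∅=∅
  n2('aa'): parent n1 fail=0; on 'a' 0 → fail=1;  out ∅∪∅=∅
  n7('de'): parent n6 fail=0; on 'e' 0 → fail=9;  out ∅∪∅=∅
  n10('ee'): parent n9 fail=0; on 'e' 0 → fail=9;  out ∅∪∅=∅
  n13('db'): parent n6 fail=0; on 'b' 0 → fail=12;  out ∅∪{3}={3}
  n16('cc'): parent n15 fail=0; on 'c' 0 → fail=15;  out ∅∪∅=∅
  n18('bb'): parent n12 fail=0; on 'b' 0 → fail=12;  out ∅∪{3}={3}
  n21('ea'): parent n9 fail=0; on 'a' 0 → fail=1;  out {7}∪∅={7}
  n3('aad'): parent n2 fail=1; on 'd' 1→0 → fail=6;  out ∅∪∅=∅
  n8('dea'): parent n7 fail=9; on 'a' 9 → fail=21;  out {1}∪{7}={1,7}
  n11('eed'): parent n10 fail=9; on 'd' 9→0 → fail=6;  out {2}∪∅={2}
  n14('dbd'): parent n13 fail=12; on 'd' 12→0 → fail=6;  out {4}∪∅={4}
  n17('ccb'): parent n16 fail=15; on 'b' 15→0 → fail=12;  out {5}∪{3}={3,5}
  n19('bbd'): parent n18 fail=12; on 'd' 12→0 → fail=6;  out ∅∪∅=∅
  n4('aadc'): parent n3 fail=6; on 'c' 6→0 → fail=15;  out ∅∪∅=∅
  n20('bbdc'): parent n19 fail=6; on 'c' 6→0 → fail=15;  out {6}∪∅={6}
  n5('aadcc'): parent n4 fail=15; on 'c' 15 → fail=16;  out {0}∪∅={0}

Scan:
pos 0 'e': at 9
pos 1 'b': at 12 (via fail)  ** P3@[1:1]
pos 2 'b': at 18  ** P3@[2:2]
pos 3 'c': at 15 (via fail)
pos 4 'a': at 1 (via fail)
pos 5 'e': at 9 (via fail)
pos 6 'a': at 21  ** P7@[5:6]
pos 7 'a': at 2 (via fail)
pos 8 'b': at 12 (via fail)  ** P3@[8:8]
pos 9 'b': at 18  ** P3@[9:9]
pos 10 'd': at 19
pos 11 'c': at 20  ** P6@[8:11]
pos 12 'c': at 16 (via fail)
pos 13 'c': at 16 (via fail)
pos 14 'b': at 17  ** P3@[14:14],P5@[12:14]
pos 15 'd': at 6 (via fail)
pos 16 'e': at 7
pos 17 'a': at 8  ** P1@[15:17],P7@[16:17]
pos 18 'e': at 9 (via fail)
pos 19 'e': at 10
pos 20 'a': at 21 (via fail)  ** P7@[19:20]
pos 21 'e': at 9 (via fail)
pos 22 'e': at 10
pos 23 'd': at 11  ** P2@[21:23]
pos 24 'd': at 6 (via fail)
pos 25 'e': at 7
pos 26 'a': at 8  ** P1@[24:26],P7@[25:26]
pos 27 'a': at 2 (via fail)
pos 28 'd': at 3
pos 29 'c': at 4
pos 30 'c': at 5  ** P0@[26:30]
pos 31 'd': at 6 (via fail)
pos 32 'e': at 7
pos 33 'a': at 8  ** P1@[31:33],P7@[32:33]
pos 34 'c': at 15 (via fail)
pos 35 'd': at 6 (via fail)

All matches (sorted): [[1,3],[2,3],[6,7],[8,3],[9,3],[11,6],[14,3],[14,5],[17,1],[17,7],[20,7],[23,2],[26,1],[26,7],[30,0],[33,1],[33,7]]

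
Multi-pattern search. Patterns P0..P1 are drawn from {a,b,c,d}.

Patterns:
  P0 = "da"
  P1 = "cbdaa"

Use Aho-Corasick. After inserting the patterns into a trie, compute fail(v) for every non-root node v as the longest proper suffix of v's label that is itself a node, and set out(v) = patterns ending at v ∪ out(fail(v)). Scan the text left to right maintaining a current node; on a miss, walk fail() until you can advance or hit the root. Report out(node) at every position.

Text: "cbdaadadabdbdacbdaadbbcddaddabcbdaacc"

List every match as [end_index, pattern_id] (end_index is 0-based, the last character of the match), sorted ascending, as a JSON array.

Construct AC machine:
Trie nodes:
  0='ε' goto c→3 d→1
  1='d' goto a→2
  2='da' goto ·  [P0 ends]
  3='c' goto b→4
  4='cb' goto d→5
  5='cbd' goto a→6
  6='cbda' goto a→7
  7='cbdaa' goto ·  [P1 ends]

Failure links (BFS by depth):
  fail(1) 'd': from fail(0)=0 chase 'd': 0 ⇒ 0;  out=∅∪out(0)=∅
  fail(3) 'c': from fail(0)=0 chase 'c': 0 ⇒ 0;  out=∅∪out(0)=∅
  fail(2) 'da': from fail(1)=0 chase 'a': 0 ⇒ 0;  out={0}∪out(0)={0}
  fail(4) 'cb': from fail(3)=0 chase 'b': 0 ⇒ 0;  out=∅∪out(0)=∅
  fail(5) 'cbd': from fail(4)=0 chase 'd': 0 ⇒ 1;  out=∅∪out(1)=∅
  fail(6) 'cbda': from fail(5)=1 chase 'a': 1 ⇒ 2;  out=∅∪out(2)={0}
  fail(7) 'cbdaa': from fail(6)=2 chase 'a': 2→0 ⇒ 0;  out={1}∪out(0)={1}

Text stream:
i=0 'c': node 0→3
i=1 'b': node 3→4
i=2 'd': node 4→5
i=3 'a': node 5→6  ** P0@[2:3]
i=4 'a': node 6→7  ** P1@[0:4]
i=5 'd': node 7→1 (via fail)
i=6 'a': node 1→2  ** P0@[5:6]
i=7 'd': node 2→1 (via fail)
i=8 'a': node 1→2  ** P0@[7:8]
i=9 'b': node 2→0 (via fail)
i=10 'd': node 0→1
i=11 'b': node 1→0 (via fail)
i=12 'd': node 0→1
i=13 'a': node 1→2  ** P0@[12:13]
i=14 'c': node 2→3 (via fail)
i=15 'b': node 3→4
i=16 'd': node 4→5
i=17 'a': node 5→6  ** P0@[16:17]
i=18 'a': node 6→7  ** P1@[14:18]
i=19 'd': node 7→1 (via fail)
i=20 'b': node 1→0 (via fail)
i=21 'b': node 0→0
i=22 'c': node 0→3
i=23 'd': node 3→1 (via fail)
i=24 'd': node 1→1 (via fail)
i=25 'a': node 1→2  ** P0@[24:25]
i=26 'd': node 2→1 (via fail)
i=27 'd': node 1→1 (via fail)
i=28 'a': node 1→2  ** P0@[27:28]
i=29 'b': node 2→0 (via fail)
i=30 'c': node 0→3
i=31 'b': node 3→4
i=32 'd': node 4→5
i=33 'a': node 5→6  ** P0@[32:33]
i=34 'a': node 6→7  ** P1@[30:34]
i=35 'c': node 7→3 (via fail)
i=36 'c': node 3→3 (via fail)

All matches (sorted): [[3,0],[4,1],[6,0],[8,0],[13,0],[17,0],[18,1],[25,0],[28,0],[33,0],[34,1]]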